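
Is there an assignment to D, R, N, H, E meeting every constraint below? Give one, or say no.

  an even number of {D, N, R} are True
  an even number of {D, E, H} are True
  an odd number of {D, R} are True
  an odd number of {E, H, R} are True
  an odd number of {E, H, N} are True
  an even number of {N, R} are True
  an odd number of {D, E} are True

D = False, R = True, N = True, H = True, E = True

{D, N, R}: 2 true → even ✓
{D, E, H}: 2 true → even ✓
{D, R}: 1 true → odd ✓
{E, H, R}: 3 true → odd ✓
{E, H, N}: 3 true → odd ✓
{N, R}: 2 true → even ✓
{D, E}: 1 true → odd ✓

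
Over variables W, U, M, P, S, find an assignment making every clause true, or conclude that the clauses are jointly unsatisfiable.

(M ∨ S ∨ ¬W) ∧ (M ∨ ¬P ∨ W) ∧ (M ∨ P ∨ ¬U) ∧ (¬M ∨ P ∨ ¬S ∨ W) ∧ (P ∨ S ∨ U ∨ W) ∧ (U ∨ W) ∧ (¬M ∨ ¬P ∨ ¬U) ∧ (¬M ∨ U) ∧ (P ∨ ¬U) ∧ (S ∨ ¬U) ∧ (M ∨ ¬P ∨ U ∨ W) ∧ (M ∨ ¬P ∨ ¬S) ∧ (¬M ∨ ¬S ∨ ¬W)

W = True; U = False; M = False; P = False; S = True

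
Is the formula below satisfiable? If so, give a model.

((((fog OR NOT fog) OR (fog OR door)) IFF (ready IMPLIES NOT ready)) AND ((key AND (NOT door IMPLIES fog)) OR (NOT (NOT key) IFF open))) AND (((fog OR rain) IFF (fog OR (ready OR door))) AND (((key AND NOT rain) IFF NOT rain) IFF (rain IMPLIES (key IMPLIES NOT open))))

fog=T, ready=F, open=F, door=F, key=T, rain=T

  (((fog OR NOT fog) OR (fog OR door)) IFF (ready IMPLIES NOT ready)) AND ((key AND (NOT door IMPLIES fog)) OR (NOT (NOT key) IFF open)) = True
    ((fog OR NOT fog) OR (fog OR door)) IFF (ready IMPLIES NOT ready) = True
      (fog OR NOT fog) OR (fog OR door) = True
        fog OR NOT fog = True
          NOT fog = False
        fog OR door = True
      ready IMPLIES NOT ready = True
        NOT ready = True
    (key AND (NOT door IMPLIES fog)) OR (NOT (NOT key) IFF open) = True
      key AND (NOT door IMPLIES fog) = True
        NOT door IMPLIES fog = True
          NOT door = True
      NOT (NOT key) IFF open = False
        NOT (NOT key) = True
          NOT key = False
  ((fog OR rain) IFF (fog OR (ready OR door))) AND (((key AND NOT rain) IFF NOT rain) IFF (rain IMPLIES (key IMPLIES NOT open))) = True
    (fog OR rain) IFF (fog OR (ready OR door)) = True
      fog OR rain = True
      fog OR (ready OR door) = True
        ready OR door = False
    ((key AND NOT rain) IFF NOT rain) IFF (rain IMPLIES (key IMPLIES NOT open)) = True
      (key AND NOT rain) IFF NOT rain = True
        key AND NOT rain = False
          NOT rain = False
        NOT rain = False
      rain IMPLIES (key IMPLIES NOT open) = True
        key IMPLIES NOT open = True
          NOT open = True
Both conjuncts True, so the formula holds.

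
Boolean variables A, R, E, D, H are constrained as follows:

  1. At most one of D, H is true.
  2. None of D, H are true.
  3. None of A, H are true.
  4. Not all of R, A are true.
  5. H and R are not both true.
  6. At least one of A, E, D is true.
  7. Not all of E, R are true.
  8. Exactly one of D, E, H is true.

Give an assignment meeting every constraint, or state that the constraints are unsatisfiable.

A = False, R = False, E = True, D = False, H = False

  (1) {D, H}: 0 true — at most one ✓
  (2) {D, H}: 0 true — none ✓
  (3) {A, H}: 0 true — none ✓
  (4) {R, A}: 0/2 true — not all ✓
  (5) H=F, R=F — not both ✓
  (6) {A, E, D}: 1 true — at least one ✓
  (7) {E, R}: 1/2 true — not all ✓
  (8) {D, E, H}: 1 true — exactly one ✓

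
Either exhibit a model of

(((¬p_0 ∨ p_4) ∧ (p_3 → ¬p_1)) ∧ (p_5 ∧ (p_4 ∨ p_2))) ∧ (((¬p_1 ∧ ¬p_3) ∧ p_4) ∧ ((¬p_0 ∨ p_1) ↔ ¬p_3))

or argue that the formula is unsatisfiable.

p_0: False, p_1: False, p_2: False, p_3: False, p_4: True, p_5: True

  ((¬p_0 ∨ p_4) ∧ (p_3 → ¬p_1)) ∧ (p_5 ∧ (p_4 ∨ p_2)) = True
    (¬p_0 ∨ p_4) ∧ (p_3 → ¬p_1) = True
      ¬p_0 ∨ p_4 = True
        ¬p_0 = True
      p_3 → ¬p_1 = True
        ¬p_1 = True
    p_5 ∧ (p_4 ∨ p_2) = True
      p_4 ∨ p_2 = True
  ((¬p_1 ∧ ¬p_3) ∧ p_4) ∧ ((¬p_0 ∨ p_1) ↔ ¬p_3) = True
    (¬p_1 ∧ ¬p_3) ∧ p_4 = True
      ¬p_1 ∧ ¬p_3 = True
        ¬p_1 = True
        ¬p_3 = True
    (¬p_0 ∨ p_1) ↔ ¬p_3 = True
      ¬p_0 ∨ p_1 = True
        ¬p_0 = True
      ¬p_3 = True
Both conjuncts True, so the formula holds.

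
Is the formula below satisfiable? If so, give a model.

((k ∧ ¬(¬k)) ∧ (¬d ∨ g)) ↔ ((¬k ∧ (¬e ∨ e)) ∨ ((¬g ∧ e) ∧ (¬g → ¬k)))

g: False; d: True; k: True; e: True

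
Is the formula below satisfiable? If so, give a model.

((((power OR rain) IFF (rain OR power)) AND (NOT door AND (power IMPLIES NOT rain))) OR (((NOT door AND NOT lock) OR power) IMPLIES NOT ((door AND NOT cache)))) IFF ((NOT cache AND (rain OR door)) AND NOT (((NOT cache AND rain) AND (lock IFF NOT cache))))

rain = False, lock = False, cache = False, door = True, power = False

  ((((power OR rain) IFF (rain OR power)) AND (NOT door AND (power IMPLIES NOT rain))) OR (((NOT door AND NOT lock) OR power) IMPLIES NOT ((door AND NOT cache)))) IFF ((NOT cache AND (rain OR door)) AND NOT (((NOT cache AND rain) AND (lock IFF NOT cache)))) = True
    (((power OR rain) IFF (rain OR power)) AND (NOT door AND (power IMPLIES NOT rain))) OR (((NOT door AND NOT lock) OR power) IMPLIES NOT ((door AND NOT cache))) = True
      ((power OR rain) IFF (rain OR power)) AND (NOT door AND (power IMPLIES NOT rain)) = False
        (power OR rain) IFF (rain OR power) = True
          power OR rain = False
          rain OR power = False
        NOT door AND (power IMPLIES NOT rain) = False
          NOT door = False
          power IMPLIES NOT rain = True
            NOT rain = True
      ((NOT door AND NOT lock) OR power) IMPLIES NOT ((door AND NOT cache)) = True
        (NOT door AND NOT lock) OR power = False
          NOT door AND NOT lock = False
            NOT door = False
            NOT lock = True
        NOT ((door AND NOT cache)) = False
          door AND NOT cache = True
            NOT cache = True
    (NOT cache AND (rain OR door)) AND NOT (((NOT cache AND rain) AND (lock IFF NOT cache))) = True
      NOT cache AND (rain OR door) = True
        NOT cache = True
        rain OR door = True
      NOT (((NOT cache AND rain) AND (lock IFF NOT cache))) = True
        (NOT cache AND rain) AND (lock IFF NOT cache) = False
          NOT cache AND rain = False
            NOT cache = True
          lock IFF NOT cache = False
            NOT cache = True
The formula evaluates to True.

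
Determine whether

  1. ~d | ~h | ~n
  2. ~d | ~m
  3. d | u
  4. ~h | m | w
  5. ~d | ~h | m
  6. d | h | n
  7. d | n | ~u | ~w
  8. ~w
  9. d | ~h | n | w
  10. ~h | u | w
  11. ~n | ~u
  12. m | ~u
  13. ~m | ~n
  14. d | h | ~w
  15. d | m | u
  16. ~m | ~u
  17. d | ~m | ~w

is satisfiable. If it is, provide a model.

u=F; w=F; d=T; m=F; h=F; n=F

Unit clause (~w) forces w = False.
Try u = True:
  (~n | ~u) forces n = False.
  (m | ~u) forces m = True.
  clause (~m | ~u) is falsified — backtrack.
So u = False.
  then (d | u) forces d = True.
  then (~h | u | w) forces h = False.
  then (~d | ~m) forces m = False.
Set n = False.
All clauses satisfied.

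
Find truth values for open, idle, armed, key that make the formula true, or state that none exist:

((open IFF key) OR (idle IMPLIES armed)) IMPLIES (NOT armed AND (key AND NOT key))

open = True, idle = True, armed = False, key = False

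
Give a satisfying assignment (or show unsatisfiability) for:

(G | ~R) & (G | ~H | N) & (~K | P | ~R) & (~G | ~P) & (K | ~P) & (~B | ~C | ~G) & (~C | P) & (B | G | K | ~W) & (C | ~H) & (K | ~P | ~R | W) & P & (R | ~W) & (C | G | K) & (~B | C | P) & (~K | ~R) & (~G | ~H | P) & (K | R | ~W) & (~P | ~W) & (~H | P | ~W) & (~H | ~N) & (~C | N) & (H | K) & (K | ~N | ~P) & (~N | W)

Unit clause (P) forces P = True.
In (~P | ~W) only ~W is left, so W = False.
In (~N | W) only ~N is left, so N = False.
In (~G | ~P) only ~G is left, so G = False.
In (K | ~P) only K is left, so K = True.
In (~K | ~R) only ~R is left, so R = False.
In (~C | N) only ~C is left, so C = False.
In (G | ~H | N) only ~H is left, so H = False.
Set B = False.
All clauses satisfied.

K = True, P = True, G = False, R = False, W = False, C = False, B = False, H = False, N = False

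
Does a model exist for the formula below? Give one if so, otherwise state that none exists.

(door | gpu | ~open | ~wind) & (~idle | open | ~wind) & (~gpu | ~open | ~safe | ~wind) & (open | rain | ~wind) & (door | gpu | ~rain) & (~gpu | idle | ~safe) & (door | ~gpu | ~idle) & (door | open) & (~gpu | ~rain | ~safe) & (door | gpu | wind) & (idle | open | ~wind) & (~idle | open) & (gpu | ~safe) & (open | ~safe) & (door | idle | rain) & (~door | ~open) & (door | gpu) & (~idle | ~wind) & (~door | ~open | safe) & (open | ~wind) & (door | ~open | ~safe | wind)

Set gpu = False.
  then (gpu | ~safe) forces safe = False.
  then (door | gpu) forces door = True.
  then (~door | ~open | safe) forces open = False.
  then (open | ~wind) forces wind = False.
  then (~idle | open) forces idle = False.
Set rain = True.
All clauses satisfied.

gpu: False, rain: True, safe: False, idle: False, wind: False, door: True, open: False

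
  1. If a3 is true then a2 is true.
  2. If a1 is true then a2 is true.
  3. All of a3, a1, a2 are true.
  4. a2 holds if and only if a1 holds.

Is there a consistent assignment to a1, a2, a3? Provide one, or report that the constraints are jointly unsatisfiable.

a1=T, a2=T, a3=T

  (1) a3=T ⇒ a2: T ✓
  (2) a1=T ⇒ a2: T ✓
  (3) {a3, a1, a2}: all 3 true ✓
  (4) a2=T, a1=T — same ✓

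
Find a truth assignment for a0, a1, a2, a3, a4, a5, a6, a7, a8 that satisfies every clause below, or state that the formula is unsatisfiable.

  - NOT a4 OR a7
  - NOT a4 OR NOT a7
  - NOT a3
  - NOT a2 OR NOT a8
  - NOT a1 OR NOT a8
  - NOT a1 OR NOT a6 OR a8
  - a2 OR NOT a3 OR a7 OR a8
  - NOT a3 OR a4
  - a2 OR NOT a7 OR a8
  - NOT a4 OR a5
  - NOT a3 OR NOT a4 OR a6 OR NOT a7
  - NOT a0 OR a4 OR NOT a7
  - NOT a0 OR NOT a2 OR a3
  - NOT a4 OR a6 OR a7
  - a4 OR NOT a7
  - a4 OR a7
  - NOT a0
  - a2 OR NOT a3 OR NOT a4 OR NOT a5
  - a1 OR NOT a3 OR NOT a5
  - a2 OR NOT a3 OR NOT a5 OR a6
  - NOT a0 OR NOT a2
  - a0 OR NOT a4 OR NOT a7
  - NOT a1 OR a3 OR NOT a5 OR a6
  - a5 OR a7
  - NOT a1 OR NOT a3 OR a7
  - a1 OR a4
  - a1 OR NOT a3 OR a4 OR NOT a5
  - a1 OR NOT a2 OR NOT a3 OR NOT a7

Case a7 = True:
  (NOT a4 OR NOT a7) forces a4 = False.
  Clause (a4 OR NOT a7) is falsified — contradiction.
Case a7 = False:
  (NOT a4 OR a7) forces a4 = False.
  Clause (a4 OR a7) is falsified — contradiction.
Both cases fail, so the formula is unsatisfiable.

Unsatisfiable — no assignment works.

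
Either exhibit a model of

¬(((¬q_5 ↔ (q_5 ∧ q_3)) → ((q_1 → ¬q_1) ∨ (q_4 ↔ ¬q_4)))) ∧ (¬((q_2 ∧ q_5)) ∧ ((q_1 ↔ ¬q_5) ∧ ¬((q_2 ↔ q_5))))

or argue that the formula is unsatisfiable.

The formula is unsatisfiable.

Case q_5 = True: the formula simplifies to ¬((¬q_3 → ((q_1 → ¬q_1) ∨ (q_4 ↔ ¬q_4)))) ∧ (¬q_2 ∧ (¬q_1 ∧ ¬q_2)).
  q_1 = True: the conjunct ¬q_1 is False.
  q_1 = False: the conjunct ¬((¬q_3 → ((q_1 → ¬q_1) ∨ (q_4 ↔ ¬q_4)))) becomes ¬((¬q_3 → True)) = False.
Case q_5 = False: the conjunct ¬(((¬q_5 ↔ (q_5 ∧ q_3)) → ((q_1 → ¬q_1) ∨ (q_4 ↔ ¬q_4)))) becomes ¬((False → ((q_1 → ¬q_1) ∨ (q_4 ↔ ¬q_4)))) = False.
Both cases fail — unsatisfiable.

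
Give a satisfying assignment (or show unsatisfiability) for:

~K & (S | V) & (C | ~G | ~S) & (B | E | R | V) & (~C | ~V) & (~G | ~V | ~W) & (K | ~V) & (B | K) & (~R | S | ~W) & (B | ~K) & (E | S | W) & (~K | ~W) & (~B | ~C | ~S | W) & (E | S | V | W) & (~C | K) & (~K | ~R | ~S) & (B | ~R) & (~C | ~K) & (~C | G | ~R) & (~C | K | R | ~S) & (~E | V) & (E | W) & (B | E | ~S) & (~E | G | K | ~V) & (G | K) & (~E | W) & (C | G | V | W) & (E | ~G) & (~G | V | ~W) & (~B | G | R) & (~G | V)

Case G = True:
  (~K) forces K = False.
  (K | ~V) forces V = False.
  Clause (~G | V) is falsified — contradiction.
Case G = False:
  (~K) forces K = False.
  Clause (G | K) is falsified — contradiction.
Both cases fail, so the formula is unsatisfiable.

No satisfying assignment exists.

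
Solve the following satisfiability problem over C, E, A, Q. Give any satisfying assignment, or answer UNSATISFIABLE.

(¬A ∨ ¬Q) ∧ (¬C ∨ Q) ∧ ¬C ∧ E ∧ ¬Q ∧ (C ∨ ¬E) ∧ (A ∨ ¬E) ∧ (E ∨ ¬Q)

Case C = True:
  Clause (¬C) is falsified — contradiction.
Case C = False:
  (E) forces E = True.
  Clause (C ∨ ¬E) is falsified — contradiction.
Both cases fail, so the formula is unsatisfiable.

Unsatisfiable — no assignment works.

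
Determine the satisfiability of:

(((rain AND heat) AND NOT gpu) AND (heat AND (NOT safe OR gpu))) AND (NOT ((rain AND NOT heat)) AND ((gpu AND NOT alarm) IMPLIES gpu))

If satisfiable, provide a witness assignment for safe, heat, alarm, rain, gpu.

safe: False; heat: True; alarm: True; rain: True; gpu: False

  ((rain AND heat) AND NOT gpu) AND (heat AND (NOT safe OR gpu)) = True
    (rain AND heat) AND NOT gpu = True
      rain AND heat = True
      NOT gpu = True
    heat AND (NOT safe OR gpu) = True
      NOT safe OR gpu = True
        NOT safe = True
  NOT ((rain AND NOT heat)) AND ((gpu AND NOT alarm) IMPLIES gpu) = True
    NOT ((rain AND NOT heat)) = True
      rain AND NOT heat = False
        NOT heat = False
    (gpu AND NOT alarm) IMPLIES gpu = True
      gpu AND NOT alarm = False
        NOT alarm = False
Both conjuncts True, so the formula holds.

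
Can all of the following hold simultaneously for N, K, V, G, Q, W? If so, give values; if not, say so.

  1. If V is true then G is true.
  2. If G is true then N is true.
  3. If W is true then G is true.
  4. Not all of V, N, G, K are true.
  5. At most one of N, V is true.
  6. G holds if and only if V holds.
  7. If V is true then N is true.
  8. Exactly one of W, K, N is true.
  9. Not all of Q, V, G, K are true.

N = False, K = True, V = False, G = False, Q = True, W = False

  (1) V=F ⇒ G: vacuous ✓
  (2) G=F ⇒ N: vacuous ✓
  (3) W=F ⇒ G: vacuous ✓
  (4) {V, N, G, K}: 1/4 true — not all ✓
  (5) {N, V}: 0 true — at most one ✓
  (6) G=F, V=F — same ✓
  (7) V=F ⇒ N: vacuous ✓
  (8) {W, K, N}: 1 true — exactly one ✓
  (9) {Q, V, G, K}: 2/4 true — not all ✓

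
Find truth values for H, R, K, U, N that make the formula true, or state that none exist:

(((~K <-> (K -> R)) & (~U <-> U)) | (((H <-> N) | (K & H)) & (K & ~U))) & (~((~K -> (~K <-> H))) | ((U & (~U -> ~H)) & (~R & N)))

Unsatisfiable

Case U = True: the conjunct ((~K <-> (K -> R)) & (~U <-> U)) | (((H <-> N) | (K & H)) & (K & ~U)) becomes ((~K <-> (K -> R)) & False) | (((H <-> N) | (K & H)) & False) = False.
Case U = False: the formula simplifies to (((H <-> N) | (K & H)) & K) & ~((~K -> (~K <-> H))).
  K = True: the conjunct ~((~K -> (~K <-> H))) becomes ~((False -> ~H)) = False.
  K = False: the conjunct K is False.
Both cases fail — unsatisfiable.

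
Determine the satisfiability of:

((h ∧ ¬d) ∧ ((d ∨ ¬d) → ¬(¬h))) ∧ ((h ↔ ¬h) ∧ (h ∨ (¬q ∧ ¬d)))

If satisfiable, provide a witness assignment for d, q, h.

The conjunct h ↔ ¬h is unsatisfiable on its own:
  h=F: evaluates to False.
  h=T: evaluates to False.
So the whole conjunction is unsatisfiable.

No satisfying assignment exists.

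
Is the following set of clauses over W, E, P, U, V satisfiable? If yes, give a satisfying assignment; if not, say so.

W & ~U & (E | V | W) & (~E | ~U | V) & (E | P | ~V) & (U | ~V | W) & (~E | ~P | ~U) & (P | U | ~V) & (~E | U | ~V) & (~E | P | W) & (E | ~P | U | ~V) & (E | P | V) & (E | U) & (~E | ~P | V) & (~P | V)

W = True, E = True, P = False, U = False, V = False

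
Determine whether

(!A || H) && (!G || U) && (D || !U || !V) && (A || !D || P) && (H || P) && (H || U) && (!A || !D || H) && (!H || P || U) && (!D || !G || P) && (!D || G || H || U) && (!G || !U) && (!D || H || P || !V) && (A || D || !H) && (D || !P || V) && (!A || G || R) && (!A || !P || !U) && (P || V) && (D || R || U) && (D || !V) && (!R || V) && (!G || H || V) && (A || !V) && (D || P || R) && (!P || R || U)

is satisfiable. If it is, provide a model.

Set V = True.
  then (D || !V) forces D = True.
  then (A || !V) forces A = True.
  then (!A || H) forces H = True.
Try R = False:
  (!A || G || R) forces G = True.
  (!G || U) forces U = True.
  clause (!G || !U) is falsified — backtrack.
So R = True.
Set P = False.
  then (!H || P || U) forces U = True.
  then (!D || !G || P) forces G = False.
All clauses satisfied.

V=T, R=T, P=F, D=T, U=T, G=F, A=T, H=T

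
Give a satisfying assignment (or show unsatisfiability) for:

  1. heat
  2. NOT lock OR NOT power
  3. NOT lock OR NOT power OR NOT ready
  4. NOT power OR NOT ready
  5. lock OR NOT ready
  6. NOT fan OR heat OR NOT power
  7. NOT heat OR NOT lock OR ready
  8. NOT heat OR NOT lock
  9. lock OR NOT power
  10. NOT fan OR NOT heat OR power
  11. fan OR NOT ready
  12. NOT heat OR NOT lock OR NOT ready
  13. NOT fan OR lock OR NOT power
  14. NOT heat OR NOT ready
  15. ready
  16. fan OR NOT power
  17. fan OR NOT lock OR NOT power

Case ready = True:
  (heat) forces heat = True.
  Clause (NOT heat OR NOT ready) is falsified — contradiction.
Case ready = False:
  Clause (ready) is falsified — contradiction.
Both cases fail, so the formula is unsatisfiable.

Unsatisfiable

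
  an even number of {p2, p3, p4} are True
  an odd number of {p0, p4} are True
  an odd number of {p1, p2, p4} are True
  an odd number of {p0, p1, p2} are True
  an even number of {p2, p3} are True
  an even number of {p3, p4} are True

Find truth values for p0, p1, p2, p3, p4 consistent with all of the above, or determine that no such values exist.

UNSATISFIABLE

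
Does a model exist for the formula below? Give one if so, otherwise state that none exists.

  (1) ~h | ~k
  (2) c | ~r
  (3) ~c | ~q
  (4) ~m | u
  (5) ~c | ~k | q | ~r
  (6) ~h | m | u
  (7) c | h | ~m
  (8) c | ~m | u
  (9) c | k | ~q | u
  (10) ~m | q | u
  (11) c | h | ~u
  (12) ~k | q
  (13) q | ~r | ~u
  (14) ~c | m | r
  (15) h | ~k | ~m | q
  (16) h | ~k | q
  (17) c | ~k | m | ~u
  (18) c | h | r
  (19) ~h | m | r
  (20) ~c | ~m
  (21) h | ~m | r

Set h = True.
  then (~h | ~k) forces k = False.
Try r = True:
  (c | ~r) forces c = True.
  (~c | ~q) forces q = False.
  (q | ~r | ~u) forces u = False.
  (~m | u) forces m = False.
  clause (~h | m | u) is falsified — backtrack.
So r = False.
  then (~h | m | r) forces m = True.
  then (~c | ~m) forces c = False.
  then (~m | u) forces u = True.
Set q = False.
All clauses satisfied.

h = True, k = False, r = False, m = True, u = True, c = False, q = False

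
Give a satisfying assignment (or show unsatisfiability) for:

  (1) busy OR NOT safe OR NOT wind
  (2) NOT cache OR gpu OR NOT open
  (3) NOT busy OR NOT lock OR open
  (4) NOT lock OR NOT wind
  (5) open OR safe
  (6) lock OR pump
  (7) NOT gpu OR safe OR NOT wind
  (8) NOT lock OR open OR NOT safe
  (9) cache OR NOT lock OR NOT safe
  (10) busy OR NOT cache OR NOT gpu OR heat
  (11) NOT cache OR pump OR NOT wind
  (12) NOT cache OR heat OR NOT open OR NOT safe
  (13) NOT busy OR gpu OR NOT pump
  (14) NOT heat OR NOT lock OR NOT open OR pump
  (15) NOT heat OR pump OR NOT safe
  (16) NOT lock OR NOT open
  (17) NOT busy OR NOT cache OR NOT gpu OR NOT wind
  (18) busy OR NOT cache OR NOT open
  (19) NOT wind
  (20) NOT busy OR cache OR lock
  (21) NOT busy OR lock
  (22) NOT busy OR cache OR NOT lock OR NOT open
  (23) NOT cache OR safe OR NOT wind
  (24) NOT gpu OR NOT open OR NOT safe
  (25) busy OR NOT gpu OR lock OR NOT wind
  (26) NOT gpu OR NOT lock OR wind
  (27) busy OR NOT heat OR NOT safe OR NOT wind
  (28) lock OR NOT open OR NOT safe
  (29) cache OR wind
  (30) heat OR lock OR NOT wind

Unit clause (NOT wind) forces wind = False.
In (cache OR wind) only cache is left, so cache = True.
Set heat = False.
Try busy = True:
  (NOT busy OR lock) forces lock = True.
  (NOT busy OR NOT lock OR open) forces open = True.
  clause (NOT lock OR NOT open) is falsified — backtrack.
So busy = False.
  then (busy OR NOT cache OR NOT gpu OR heat) forces gpu = False.
  then (busy OR NOT cache OR NOT open) forces open = False.
  then (open OR safe) forces safe = True.
  then (NOT lock OR open OR NOT safe) forces lock = False.
  then (lock OR pump) forces pump = True.
All clauses satisfied.

heat = False; busy = False; wind = False; open = False; gpu = False; pump = True; cache = True; safe = True; lock = False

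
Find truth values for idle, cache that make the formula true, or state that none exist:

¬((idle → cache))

idle = True; cache = False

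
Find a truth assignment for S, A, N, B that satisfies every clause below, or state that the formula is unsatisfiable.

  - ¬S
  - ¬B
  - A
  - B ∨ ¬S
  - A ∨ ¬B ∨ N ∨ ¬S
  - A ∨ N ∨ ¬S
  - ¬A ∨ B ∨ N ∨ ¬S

S: False; A: True; N: True; B: False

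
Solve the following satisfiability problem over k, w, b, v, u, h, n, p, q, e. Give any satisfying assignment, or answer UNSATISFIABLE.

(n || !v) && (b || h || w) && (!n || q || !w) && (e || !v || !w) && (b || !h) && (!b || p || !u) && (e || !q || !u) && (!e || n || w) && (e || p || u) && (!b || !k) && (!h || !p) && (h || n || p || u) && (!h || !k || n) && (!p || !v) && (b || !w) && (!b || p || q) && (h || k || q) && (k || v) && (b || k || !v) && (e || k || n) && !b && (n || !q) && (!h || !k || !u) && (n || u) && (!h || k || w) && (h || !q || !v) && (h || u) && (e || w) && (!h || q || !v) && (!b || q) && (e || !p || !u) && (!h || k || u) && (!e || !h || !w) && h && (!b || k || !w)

Case b = True:
  Clause (!b) is falsified — contradiction.
Case b = False:
  (b || !h) forces h = False.
  Clause (h) is falsified — contradiction.
Both cases fail, so the formula is unsatisfiable.

Unsatisfiable — no assignment works.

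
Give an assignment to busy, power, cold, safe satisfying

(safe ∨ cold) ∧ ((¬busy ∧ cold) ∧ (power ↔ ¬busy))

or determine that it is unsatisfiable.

busy = False, power = True, cold = True, safe = False

  safe ∨ cold = True
  (¬busy ∧ cold) ∧ (power ↔ ¬busy) = True
    ¬busy ∧ cold = True
      ¬busy = True
    power ↔ ¬busy = True
      ¬busy = True
Both conjuncts True, so the formula holds.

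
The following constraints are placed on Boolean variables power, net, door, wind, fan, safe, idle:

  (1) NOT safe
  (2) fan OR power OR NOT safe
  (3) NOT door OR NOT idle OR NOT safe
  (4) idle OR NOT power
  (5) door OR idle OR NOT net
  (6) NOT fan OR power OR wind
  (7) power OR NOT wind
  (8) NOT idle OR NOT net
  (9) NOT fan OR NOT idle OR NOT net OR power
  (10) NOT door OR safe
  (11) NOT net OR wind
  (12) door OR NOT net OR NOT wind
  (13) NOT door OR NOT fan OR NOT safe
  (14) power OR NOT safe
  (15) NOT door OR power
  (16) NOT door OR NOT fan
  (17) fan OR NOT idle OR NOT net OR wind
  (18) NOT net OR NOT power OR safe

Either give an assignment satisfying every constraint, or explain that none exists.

power=F, net=F, door=F, wind=F, fan=F, safe=F, idle=F

Unit clause (NOT safe) forces safe = False.
In (NOT door OR safe) only NOT door is left, so door = False.
Set power = False.
  then (power OR NOT wind) forces wind = False.
  then (NOT net OR wind) forces net = False.
  then (NOT fan OR power OR wind) forces fan = False.
Set idle = False.
All clauses satisfied.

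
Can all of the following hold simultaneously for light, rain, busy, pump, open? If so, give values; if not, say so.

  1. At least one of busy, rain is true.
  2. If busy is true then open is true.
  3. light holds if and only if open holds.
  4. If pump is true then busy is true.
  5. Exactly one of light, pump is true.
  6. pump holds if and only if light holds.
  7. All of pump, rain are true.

Case pump = True:
  (4) with pump=T forces busy = True.
  (2) with busy=T forces open = True.
  (3) with open=T forces light = True.
  Constraint (5) is violated (light=T, pump=T) — contradiction.
Case pump = False:
  Constraint (7) is violated (pump=F) — contradiction.
Both cases fail — unsatisfiable.

Unsatisfiable — no assignment works.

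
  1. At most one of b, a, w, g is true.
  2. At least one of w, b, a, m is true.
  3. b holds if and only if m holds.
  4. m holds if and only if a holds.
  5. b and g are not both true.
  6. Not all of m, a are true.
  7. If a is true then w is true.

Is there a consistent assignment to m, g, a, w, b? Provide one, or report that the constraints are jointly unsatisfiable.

m = False; g = False; a = False; w = True; b = False

  (1) {b, a, w, g}: 1 true — at most one ✓
  (2) {w, b, a, m}: 1 true — at least one ✓
  (3) b=F, m=F — same ✓
  (4) m=F, a=F — same ✓
  (5) b=F, g=F — not both ✓
  (6) {m, a}: 0/2 true — not all ✓
  (7) a=F ⇒ w: vacuous ✓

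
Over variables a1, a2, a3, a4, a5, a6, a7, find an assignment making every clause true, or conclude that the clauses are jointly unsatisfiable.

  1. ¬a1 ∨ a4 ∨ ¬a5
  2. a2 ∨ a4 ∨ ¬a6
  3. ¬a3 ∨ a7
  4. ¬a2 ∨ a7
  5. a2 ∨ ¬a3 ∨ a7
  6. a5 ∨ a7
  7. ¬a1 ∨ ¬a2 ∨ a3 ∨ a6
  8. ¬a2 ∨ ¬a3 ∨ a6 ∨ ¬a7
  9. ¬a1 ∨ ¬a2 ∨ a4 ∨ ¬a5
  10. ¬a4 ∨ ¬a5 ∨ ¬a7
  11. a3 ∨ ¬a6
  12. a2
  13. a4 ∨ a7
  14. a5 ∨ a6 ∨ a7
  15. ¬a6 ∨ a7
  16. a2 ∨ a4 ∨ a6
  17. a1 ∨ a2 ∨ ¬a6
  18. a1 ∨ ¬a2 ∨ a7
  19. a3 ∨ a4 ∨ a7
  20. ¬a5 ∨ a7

Unit clause (a2) forces a2 = True.
In (¬a2 ∨ a7) only a7 is left, so a7 = True.
Set a1 = False.
Set a3 = False.
  then (a3 ∨ ¬a6) forces a6 = False.
Set a4 = False.
Set a5 = False.
All clauses satisfied.

a1 = False, a2 = True, a3 = False, a4 = False, a5 = False, a6 = False, a7 = True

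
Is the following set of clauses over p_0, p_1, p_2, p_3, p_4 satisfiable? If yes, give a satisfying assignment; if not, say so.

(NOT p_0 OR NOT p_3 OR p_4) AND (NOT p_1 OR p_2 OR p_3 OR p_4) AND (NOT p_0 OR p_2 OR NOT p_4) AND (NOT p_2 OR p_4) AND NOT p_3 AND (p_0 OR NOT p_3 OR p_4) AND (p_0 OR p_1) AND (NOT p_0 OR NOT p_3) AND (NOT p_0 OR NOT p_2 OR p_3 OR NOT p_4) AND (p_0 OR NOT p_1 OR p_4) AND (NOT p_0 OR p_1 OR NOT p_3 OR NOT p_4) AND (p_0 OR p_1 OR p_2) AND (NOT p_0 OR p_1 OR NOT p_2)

Unit clause (NOT p_3) forces p_3 = False.
Set p_0 = False.
  then (p_0 OR p_1) forces p_1 = True.
  then (p_0 OR NOT p_1 OR p_4) forces p_4 = True.
Set p_2 = True.
All clauses satisfied.

p_0: False, p_1: True, p_2: True, p_3: False, p_4: True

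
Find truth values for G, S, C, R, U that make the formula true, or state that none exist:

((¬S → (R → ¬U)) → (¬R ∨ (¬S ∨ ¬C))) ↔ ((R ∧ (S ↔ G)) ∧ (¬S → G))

G: True, S: True, C: False, R: True, U: False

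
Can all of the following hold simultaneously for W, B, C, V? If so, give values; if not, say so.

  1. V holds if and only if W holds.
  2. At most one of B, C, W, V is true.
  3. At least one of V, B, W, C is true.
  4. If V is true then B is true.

W = False, B = False, C = True, V = False

  (1) V=F, W=F — same ✓
  (2) {B, C, W, V}: 1 true — at most one ✓
  (3) {V, B, W, C}: 1 true — at least one ✓
  (4) V=F ⇒ B: vacuous ✓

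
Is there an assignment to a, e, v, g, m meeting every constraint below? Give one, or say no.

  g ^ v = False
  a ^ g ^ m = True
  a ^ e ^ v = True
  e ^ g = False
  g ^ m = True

Unsatisfiable

Adding constraints 1, 2, 3, 4, 5 mod 2: every variable appears an even number of times on the left, so the left side is 0.
But the right sides sum to 1 (mod 2). 0 ≠ 1 — the system is inconsistent.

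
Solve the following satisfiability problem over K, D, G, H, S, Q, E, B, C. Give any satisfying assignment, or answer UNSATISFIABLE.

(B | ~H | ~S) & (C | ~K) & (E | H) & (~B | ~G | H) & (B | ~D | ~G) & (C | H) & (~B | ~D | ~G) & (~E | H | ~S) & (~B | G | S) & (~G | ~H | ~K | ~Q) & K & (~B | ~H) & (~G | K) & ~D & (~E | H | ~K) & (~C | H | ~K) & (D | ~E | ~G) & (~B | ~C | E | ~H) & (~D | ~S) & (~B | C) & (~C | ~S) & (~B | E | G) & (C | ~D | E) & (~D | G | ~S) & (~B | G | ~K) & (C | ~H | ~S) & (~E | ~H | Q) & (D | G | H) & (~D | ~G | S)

K = True, D = False, G = False, H = True, S = False, Q = False, E = False, B = False, C = True

Unit clause (K) forces K = True.
Unit clause (~D) forces D = False.
In (C | ~K) only C is left, so C = True.
In (~C | H | ~K) only H is left, so H = True.
In (~C | ~S) only ~S is left, so S = False.
In (~B | ~H) only ~B is left, so B = False.
Set G = False.
Set Q = False.
  then (~E | ~H | Q) forces E = False.
All clauses satisfied.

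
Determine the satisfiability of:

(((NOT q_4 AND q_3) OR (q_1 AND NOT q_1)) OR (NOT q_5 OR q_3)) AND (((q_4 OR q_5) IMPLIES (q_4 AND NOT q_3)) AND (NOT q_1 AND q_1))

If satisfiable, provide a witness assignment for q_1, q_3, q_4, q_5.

The formula is unsatisfiable.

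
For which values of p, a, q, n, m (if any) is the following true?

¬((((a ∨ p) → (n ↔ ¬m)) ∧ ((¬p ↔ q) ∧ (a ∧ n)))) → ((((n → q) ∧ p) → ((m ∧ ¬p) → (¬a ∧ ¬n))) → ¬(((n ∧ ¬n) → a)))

p: False, a: True, q: True, n: True, m: False

  ¬((((a ∨ p) → (n ↔ ¬m)) ∧ ((¬p ↔ q) ∧ (a ∧ n)))) → ((((n → q) ∧ p) → ((m ∧ ¬p) → (¬a ∧ ¬n))) → ¬(((n ∧ ¬n) → a))) = True
    ¬((((a ∨ p) → (n ↔ ¬m)) ∧ ((¬p ↔ q) ∧ (a ∧ n)))) = False
      ((a ∨ p) → (n ↔ ¬m)) ∧ ((¬p ↔ q) ∧ (a ∧ n)) = True
        (a ∨ p) → (n ↔ ¬m) = True
          a ∨ p = True
          n ↔ ¬m = True
            ¬m = True
        (¬p ↔ q) ∧ (a ∧ n) = True
          ¬p ↔ q = True
            ¬p = True
          a ∧ n = True
    (((n → q) ∧ p) → ((m ∧ ¬p) → (¬a ∧ ¬n))) → ¬(((n ∧ ¬n) → a)) = False
      ((n → q) ∧ p) → ((m ∧ ¬p) → (¬a ∧ ¬n)) = True
        (n → q) ∧ p = False
          n → q = True
        (m ∧ ¬p) → (¬a ∧ ¬n) = True
          m ∧ ¬p = False
            ¬p = True
          ¬a ∧ ¬n = False
            ¬a = False
            ¬n = False
      ¬(((n ∧ ¬n) → a)) = False
        (n ∧ ¬n) → a = True
          n ∧ ¬n = False
            ¬n = False
The formula evaluates to True.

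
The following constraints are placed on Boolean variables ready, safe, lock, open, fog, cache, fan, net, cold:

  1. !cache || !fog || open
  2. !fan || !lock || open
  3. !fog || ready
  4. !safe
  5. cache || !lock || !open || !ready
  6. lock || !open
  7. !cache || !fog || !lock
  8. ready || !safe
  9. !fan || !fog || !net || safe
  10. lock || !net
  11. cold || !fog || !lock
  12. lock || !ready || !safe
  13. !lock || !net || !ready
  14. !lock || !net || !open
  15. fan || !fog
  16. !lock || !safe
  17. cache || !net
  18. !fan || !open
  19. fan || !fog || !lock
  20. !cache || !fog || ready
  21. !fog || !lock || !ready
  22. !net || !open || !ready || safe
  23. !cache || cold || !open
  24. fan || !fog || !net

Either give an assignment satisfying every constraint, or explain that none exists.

Unit clause (!safe) forces safe = False.
Set ready = False.
  then (!fog || ready) forces fog = False.
Set lock = True.
Set open = True.
  then (!lock || !net || !open) forces net = False.
  then (!fan || !open) forces fan = False.
Set cache = True.
  then (!cache || cold || !open) forces cold = True.
All clauses satisfied.

ready = False, safe = False, lock = True, open = True, fog = False, cache = True, fan = False, net = False, cold = True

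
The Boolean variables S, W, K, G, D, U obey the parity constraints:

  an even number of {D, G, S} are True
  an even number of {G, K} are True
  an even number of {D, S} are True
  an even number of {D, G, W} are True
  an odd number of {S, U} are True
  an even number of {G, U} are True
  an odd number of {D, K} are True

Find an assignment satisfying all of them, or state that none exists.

S = True; W = True; K = False; G = False; D = True; U = False

{D, G, S}: 2 true → even ✓
{G, K}: 0 true → even ✓
{D, S}: 2 true → even ✓
{D, G, W}: 2 true → even ✓
{S, U}: 1 true → odd ✓
{G, U}: 0 true → even ✓
{D, K}: 1 true → odd ✓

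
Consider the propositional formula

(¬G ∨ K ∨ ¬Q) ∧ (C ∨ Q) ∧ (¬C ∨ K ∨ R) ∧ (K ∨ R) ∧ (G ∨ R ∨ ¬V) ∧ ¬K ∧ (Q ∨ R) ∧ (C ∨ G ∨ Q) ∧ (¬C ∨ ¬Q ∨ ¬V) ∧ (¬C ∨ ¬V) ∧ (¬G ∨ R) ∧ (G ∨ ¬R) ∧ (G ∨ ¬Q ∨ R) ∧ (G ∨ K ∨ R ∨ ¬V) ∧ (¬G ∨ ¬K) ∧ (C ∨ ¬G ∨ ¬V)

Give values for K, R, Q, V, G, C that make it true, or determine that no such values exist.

K: False; R: True; Q: False; V: False; G: True; C: True

Unit clause (¬K) forces K = False.
In (K ∨ R) only R is left, so R = True.
In (G ∨ ¬R) only G is left, so G = True.
In (¬G ∨ K ∨ ¬Q) only ¬Q is left, so Q = False.
In (C ∨ Q) only C is left, so C = True.
In (¬C ∨ ¬V) only ¬V is left, so V = False.
All clauses satisfied.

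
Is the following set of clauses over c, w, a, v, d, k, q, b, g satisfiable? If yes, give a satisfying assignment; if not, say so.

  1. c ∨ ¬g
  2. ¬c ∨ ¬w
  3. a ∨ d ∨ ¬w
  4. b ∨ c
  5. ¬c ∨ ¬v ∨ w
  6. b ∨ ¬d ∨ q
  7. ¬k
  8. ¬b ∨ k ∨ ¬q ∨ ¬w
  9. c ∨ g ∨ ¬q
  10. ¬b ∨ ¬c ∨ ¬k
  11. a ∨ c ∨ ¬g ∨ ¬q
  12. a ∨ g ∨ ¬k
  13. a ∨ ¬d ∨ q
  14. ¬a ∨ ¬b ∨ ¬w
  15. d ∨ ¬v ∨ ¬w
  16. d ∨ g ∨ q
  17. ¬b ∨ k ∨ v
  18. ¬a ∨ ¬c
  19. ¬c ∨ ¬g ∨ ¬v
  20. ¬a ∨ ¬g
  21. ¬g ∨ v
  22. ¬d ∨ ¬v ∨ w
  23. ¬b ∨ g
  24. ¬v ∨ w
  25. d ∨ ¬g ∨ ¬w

c = True, w = False, a = False, v = False, d = True, k = False, q = True, b = False, g = False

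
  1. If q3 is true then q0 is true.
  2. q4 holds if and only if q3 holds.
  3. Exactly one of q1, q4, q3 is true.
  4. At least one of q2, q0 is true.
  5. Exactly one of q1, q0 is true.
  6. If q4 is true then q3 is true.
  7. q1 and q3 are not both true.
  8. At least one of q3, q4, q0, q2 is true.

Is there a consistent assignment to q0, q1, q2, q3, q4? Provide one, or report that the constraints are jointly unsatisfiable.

q0 = False, q1 = True, q2 = True, q3 = False, q4 = False

  (1) q3=F ⇒ q0: vacuous ✓
  (2) q4=F, q3=F — same ✓
  (3) {q1, q4, q3}: 1 true — exactly one ✓
  (4) {q2, q0}: 1 true — at least one ✓
  (5) {q1, q0}: 1 true — exactly one ✓
  (6) q4=F ⇒ q3: vacuous ✓
  (7) q1=T, q3=F — not both ✓
  (8) {q3, q4, q0, q2}: 1 true — at least one ✓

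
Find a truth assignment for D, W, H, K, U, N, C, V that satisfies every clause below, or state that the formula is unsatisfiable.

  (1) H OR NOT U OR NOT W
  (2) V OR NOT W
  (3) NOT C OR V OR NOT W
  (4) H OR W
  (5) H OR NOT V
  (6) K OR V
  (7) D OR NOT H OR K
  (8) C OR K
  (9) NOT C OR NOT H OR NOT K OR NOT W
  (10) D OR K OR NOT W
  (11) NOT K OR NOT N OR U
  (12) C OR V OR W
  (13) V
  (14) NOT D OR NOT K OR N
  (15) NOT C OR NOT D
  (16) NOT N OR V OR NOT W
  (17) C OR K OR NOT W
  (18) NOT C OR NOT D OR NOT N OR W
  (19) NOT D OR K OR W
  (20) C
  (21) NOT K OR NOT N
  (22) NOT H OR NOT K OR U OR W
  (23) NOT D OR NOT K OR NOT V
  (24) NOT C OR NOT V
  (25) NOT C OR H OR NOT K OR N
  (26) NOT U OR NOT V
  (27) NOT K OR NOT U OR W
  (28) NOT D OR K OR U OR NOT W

No satisfying assignment exists.

Case C = True:
  (V) forces V = True.
  Clause (NOT C OR NOT V) is falsified — contradiction.
Case C = False:
  Clause (C) is falsified — contradiction.
Both cases fail, so the formula is unsatisfiable.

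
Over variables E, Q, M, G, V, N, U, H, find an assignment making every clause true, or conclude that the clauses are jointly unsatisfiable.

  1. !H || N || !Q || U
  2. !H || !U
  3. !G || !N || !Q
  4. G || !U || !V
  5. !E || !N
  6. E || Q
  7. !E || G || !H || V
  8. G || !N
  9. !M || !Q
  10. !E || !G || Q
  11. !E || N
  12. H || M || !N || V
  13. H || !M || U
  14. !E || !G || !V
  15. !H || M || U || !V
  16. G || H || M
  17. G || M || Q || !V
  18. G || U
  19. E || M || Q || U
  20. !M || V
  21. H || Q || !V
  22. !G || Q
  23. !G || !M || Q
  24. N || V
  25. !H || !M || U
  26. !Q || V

E = False, Q = True, M = False, G = True, V = True, N = False, U = False, H = False

Set E = False.
  then (E || Q) forces Q = True.
  then (!M || !Q) forces M = False.
  then (!Q || V) forces V = True.
Try G = False:
  (G || !U || !V) forces U = False.
  clause (G || U) is falsified — backtrack.
So G = True.
  then (!G || !N || !Q) forces N = False.
Set U = False.
  then (!H || N || !Q || U) forces H = False.
All clauses satisfied.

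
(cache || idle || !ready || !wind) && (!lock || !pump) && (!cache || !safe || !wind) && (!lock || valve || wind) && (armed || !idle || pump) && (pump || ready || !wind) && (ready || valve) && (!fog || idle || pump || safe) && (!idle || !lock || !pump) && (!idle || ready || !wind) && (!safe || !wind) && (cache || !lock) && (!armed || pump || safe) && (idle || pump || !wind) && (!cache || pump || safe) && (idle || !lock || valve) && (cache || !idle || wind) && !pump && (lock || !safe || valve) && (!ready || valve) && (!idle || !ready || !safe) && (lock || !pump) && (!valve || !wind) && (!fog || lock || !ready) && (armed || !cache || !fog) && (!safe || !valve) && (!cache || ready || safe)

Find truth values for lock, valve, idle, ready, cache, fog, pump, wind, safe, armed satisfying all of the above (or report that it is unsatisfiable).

Unit clause (!pump) forces pump = False.
Try lock = True:
  (cache || !lock) forces cache = True.
  (!cache || pump || safe) forces safe = True.
  (!cache || !safe || !wind) forces wind = False.
  (!lock || valve || wind) forces valve = True.
  clause (!safe || !valve) is falsified — backtrack.
So lock = False.
Set valve = True.
  then (!valve || !wind) forces wind = False.
  then (!safe || !valve) forces safe = False.
  then (!armed || pump || safe) forces armed = False.
  then (!cache || pump || safe) forces cache = False.
  then (cache || !idle || wind) forces idle = False.
  then (!fog || idle || pump || safe) forces fog = False.
Set ready = False.
All clauses satisfied.

lock=F, valve=T, idle=F, ready=F, cache=F, fog=F, pump=F, wind=F, safe=F, armed=F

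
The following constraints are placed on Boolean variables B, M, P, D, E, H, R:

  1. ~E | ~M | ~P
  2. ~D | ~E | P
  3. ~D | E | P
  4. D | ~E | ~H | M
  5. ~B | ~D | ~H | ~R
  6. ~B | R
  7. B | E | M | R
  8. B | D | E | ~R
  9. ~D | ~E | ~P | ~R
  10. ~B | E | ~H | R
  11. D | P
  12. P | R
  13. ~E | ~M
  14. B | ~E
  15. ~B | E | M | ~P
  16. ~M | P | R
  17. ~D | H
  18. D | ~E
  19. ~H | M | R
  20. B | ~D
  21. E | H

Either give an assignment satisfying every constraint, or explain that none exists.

Set B = True.
  then (~B | R) forces R = True.
Set M = True.
  then (~E | ~M) forces E = False.
  then (E | H) forces H = True.
  then (~B | ~D | ~H | ~R) forces D = False.
  then (D | P) forces P = True.
All clauses satisfied.

B = True; M = True; P = True; D = False; E = False; H = True; R = True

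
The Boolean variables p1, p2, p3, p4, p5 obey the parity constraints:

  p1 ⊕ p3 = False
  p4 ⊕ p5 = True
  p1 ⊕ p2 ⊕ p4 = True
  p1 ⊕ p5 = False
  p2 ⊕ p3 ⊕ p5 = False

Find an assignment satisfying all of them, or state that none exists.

p1 = False, p2 = False, p3 = False, p4 = True, p5 = False

p1 ⊕ p3 = F ⊕ F = False ✓
p4 ⊕ p5 = T ⊕ F = True ✓
p1 ⊕ p2 ⊕ p4 = F ⊕ F ⊕ T = True ✓
p1 ⊕ p5 = F ⊕ F = False ✓
p2 ⊕ p3 ⊕ p5 = F ⊕ F ⊕ F = False ✓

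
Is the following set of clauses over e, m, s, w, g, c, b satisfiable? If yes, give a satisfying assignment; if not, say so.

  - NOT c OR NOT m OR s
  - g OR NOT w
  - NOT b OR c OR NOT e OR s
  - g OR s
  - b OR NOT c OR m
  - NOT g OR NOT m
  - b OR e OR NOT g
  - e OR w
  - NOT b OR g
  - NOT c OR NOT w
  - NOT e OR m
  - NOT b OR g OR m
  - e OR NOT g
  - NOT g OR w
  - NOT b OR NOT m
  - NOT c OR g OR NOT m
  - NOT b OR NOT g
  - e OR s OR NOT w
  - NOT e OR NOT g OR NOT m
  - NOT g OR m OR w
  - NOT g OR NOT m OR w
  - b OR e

e = True, m = True, s = True, w = False, g = False, c = False, b = False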